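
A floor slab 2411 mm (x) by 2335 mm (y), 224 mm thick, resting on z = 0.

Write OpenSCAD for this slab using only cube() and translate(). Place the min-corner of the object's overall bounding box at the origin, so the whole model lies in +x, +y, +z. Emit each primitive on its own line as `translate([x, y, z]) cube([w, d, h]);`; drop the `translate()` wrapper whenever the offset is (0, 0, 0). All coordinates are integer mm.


cube([2411, 2335, 224]);


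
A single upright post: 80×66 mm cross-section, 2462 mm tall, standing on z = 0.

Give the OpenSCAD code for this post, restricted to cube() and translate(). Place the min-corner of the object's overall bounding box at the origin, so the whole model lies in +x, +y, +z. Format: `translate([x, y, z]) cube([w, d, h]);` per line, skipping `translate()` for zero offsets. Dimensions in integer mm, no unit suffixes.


cube([80, 66, 2462]);


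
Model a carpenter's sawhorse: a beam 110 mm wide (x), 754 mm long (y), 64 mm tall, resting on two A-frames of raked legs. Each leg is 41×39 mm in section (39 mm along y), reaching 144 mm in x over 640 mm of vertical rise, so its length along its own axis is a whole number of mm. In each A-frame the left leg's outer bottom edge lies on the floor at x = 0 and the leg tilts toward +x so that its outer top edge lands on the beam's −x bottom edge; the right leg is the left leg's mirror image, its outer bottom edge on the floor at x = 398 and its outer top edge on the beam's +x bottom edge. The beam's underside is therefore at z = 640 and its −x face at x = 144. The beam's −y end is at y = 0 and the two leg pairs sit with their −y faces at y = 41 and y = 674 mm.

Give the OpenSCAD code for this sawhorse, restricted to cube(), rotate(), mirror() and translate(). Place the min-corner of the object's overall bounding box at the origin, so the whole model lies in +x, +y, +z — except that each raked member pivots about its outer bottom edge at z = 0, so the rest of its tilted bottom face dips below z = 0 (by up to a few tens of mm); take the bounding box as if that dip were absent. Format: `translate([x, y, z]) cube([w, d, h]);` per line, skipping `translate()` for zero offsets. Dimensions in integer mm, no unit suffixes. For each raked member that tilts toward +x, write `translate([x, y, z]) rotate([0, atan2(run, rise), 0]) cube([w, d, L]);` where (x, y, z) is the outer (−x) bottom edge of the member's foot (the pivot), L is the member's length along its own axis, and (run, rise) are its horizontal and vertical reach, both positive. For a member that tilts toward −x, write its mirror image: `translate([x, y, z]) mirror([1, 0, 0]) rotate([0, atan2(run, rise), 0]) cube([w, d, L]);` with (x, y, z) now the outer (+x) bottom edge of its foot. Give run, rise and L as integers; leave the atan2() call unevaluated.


translate([144, 0, 640]) cube([110, 754, 64]);
translate([0, 41, 0]) rotate([0, atan2(144, 640), 0]) cube([41, 39, 656]);
translate([398, 41, 0]) mirror([1, 0, 0]) rotate([0, atan2(144, 640), 0]) cube([41, 39, 656]);
translate([0, 674, 0]) rotate([0, atan2(144, 640), 0]) cube([41, 39, 656]);
translate([398, 674, 0]) mirror([1, 0, 0]) rotate([0, atan2(144, 640), 0]) cube([41, 39, 656]);


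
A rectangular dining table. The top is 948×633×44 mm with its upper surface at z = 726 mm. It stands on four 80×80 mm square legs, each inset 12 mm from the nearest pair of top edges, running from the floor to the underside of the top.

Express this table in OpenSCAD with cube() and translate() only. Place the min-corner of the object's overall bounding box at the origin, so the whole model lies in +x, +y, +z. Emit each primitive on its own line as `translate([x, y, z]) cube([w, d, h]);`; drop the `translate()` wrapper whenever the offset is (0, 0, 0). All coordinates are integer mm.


translate([0, 0, 682]) cube([948, 633, 44]);
translate([12, 12, 0]) cube([80, 80, 682]);
translate([856, 12, 0]) cube([80, 80, 682]);
translate([12, 541, 0]) cube([80, 80, 682]);
translate([856, 541, 0]) cube([80, 80, 682]);


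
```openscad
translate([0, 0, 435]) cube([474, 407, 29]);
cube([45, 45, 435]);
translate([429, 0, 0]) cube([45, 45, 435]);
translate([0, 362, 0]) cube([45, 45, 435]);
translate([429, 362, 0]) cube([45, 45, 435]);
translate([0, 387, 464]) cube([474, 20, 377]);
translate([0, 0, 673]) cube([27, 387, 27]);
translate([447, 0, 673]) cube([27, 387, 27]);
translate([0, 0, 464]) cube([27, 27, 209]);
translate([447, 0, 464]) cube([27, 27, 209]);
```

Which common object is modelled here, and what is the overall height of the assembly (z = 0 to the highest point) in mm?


A chair. The overall height is 841 mm.

A slab on four corner posts with a tall panel at the back — a chair. The seat slab sits at z = 435 with thickness 29, and the 377 mm backrest starts at the seat top, so the overall height is 435 + 29 + 377 = 841 mm.


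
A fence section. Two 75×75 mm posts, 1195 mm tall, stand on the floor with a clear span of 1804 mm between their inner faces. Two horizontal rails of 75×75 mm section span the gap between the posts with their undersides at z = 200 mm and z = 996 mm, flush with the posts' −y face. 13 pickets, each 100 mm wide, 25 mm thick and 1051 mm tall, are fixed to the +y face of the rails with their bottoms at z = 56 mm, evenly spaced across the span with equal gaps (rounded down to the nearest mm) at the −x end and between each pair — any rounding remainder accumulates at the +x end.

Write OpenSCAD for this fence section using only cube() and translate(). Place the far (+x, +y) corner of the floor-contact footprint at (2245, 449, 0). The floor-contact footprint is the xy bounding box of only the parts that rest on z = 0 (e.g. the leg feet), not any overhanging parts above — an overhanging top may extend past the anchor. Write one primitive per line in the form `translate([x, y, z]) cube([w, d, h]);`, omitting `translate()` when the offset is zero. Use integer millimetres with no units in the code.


translate([291, 374, 0]) cube([75, 75, 1195]);
translate([2170, 374, 0]) cube([75, 75, 1195]);
translate([366, 374, 200]) cube([1804, 75, 75]);
translate([366, 374, 996]) cube([1804, 75, 75]);
translate([402, 449, 56]) cube([100, 25, 1051]);
translate([538, 449, 56]) cube([100, 25, 1051]);
translate([674, 449, 56]) cube([100, 25, 1051]);
translate([810, 449, 56]) cube([100, 25, 1051]);
translate([946, 449, 56]) cube([100, 25, 1051]);
translate([1082, 449, 56]) cube([100, 25, 1051]);
translate([1218, 449, 56]) cube([100, 25, 1051]);
translate([1354, 449, 56]) cube([100, 25, 1051]);
translate([1490, 449, 56]) cube([100, 25, 1051]);
translate([1626, 449, 56]) cube([100, 25, 1051]);
translate([1762, 449, 56]) cube([100, 25, 1051]);
translate([1898, 449, 56]) cube([100, 25, 1051]);
translate([2034, 449, 56]) cube([100, 25, 1051]);


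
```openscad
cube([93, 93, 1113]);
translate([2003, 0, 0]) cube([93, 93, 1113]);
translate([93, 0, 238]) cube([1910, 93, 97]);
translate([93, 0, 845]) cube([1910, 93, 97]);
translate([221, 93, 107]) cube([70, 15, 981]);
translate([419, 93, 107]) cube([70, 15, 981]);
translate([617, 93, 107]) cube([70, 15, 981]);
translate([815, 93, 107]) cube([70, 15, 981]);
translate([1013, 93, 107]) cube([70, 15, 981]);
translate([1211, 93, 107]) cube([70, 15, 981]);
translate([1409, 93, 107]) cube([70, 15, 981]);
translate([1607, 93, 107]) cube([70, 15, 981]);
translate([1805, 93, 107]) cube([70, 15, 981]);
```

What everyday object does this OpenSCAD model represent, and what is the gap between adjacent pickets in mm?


A fence section. The picket gap is 128 mm.

Two posts, two rails, 9 pickets — a fence section. Span 1910 mm holds 9 pickets of 70 mm with 10 equal gaps: ⌊(1910 − 9·70) / 10⌋ = 128 mm.


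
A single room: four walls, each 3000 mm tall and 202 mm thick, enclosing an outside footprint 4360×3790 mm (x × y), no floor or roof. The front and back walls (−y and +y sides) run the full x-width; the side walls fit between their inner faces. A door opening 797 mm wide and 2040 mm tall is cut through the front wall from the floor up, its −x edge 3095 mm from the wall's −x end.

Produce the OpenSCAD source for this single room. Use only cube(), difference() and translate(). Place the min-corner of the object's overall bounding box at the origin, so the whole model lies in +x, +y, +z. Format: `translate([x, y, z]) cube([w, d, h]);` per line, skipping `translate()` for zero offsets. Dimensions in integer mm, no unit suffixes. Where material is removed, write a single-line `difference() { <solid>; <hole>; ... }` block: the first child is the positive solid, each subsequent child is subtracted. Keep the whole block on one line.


difference() { cube([4360, 202, 3000]); translate([3095, 0, 0]) cube([797, 202, 2040]); }
translate([0, 3588, 0]) cube([4360, 202, 3000]);
translate([0, 202, 0]) cube([202, 3386, 3000]);
translate([4158, 202, 0]) cube([202, 3386, 3000]);


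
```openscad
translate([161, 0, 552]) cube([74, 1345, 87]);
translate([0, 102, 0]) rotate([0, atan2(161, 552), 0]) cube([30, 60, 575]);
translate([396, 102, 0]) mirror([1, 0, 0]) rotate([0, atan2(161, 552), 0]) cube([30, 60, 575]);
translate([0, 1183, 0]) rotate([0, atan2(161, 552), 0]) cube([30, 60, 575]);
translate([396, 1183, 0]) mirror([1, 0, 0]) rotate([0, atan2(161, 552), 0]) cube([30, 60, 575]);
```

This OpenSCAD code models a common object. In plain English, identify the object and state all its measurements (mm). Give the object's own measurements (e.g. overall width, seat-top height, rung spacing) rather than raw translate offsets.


A sawhorse. A 74×1345×87 mm beam (x, y, z) sits on two A-frame leg pairs. Each pair is two raked legs of 30×60 mm section (60 mm along y) splaying symmetrically in x. Each leg rises 552 mm vertically over 161 mm of horizontal reach and is 575 mm long along its own axis. Every leg's outer bottom edge rests on the floor and its outer top edge meets a bottom edge of the beam — the left legs (tilting toward +x) meet the beam's −x bottom edge, the right legs (their mirror images, tilting toward −x) meet its +x bottom edge — so the leg tops tuck under the beam, the beam's underside is 552 mm above the floor, and the feet are 396 mm apart outside-to-outside with the beam centred between them. The two leg pairs are set in 102 mm from either end of the beam.


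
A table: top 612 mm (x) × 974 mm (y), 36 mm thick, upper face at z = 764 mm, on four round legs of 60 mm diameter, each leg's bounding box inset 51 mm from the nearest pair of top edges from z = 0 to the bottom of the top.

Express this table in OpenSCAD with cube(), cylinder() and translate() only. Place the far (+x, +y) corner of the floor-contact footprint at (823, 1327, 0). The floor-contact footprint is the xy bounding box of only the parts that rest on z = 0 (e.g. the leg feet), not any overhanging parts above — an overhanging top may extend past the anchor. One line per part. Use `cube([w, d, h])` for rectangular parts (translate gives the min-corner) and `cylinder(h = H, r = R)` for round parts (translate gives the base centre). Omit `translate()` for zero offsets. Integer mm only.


translate([262, 404, 728]) cube([612, 974, 36]);
translate([343, 485, 0]) cylinder(h = 728, r = 30);
translate([793, 485, 0]) cylinder(h = 728, r = 30);
translate([343, 1297, 0]) cylinder(h = 728, r = 30);
translate([793, 1297, 0]) cylinder(h = 728, r = 30);


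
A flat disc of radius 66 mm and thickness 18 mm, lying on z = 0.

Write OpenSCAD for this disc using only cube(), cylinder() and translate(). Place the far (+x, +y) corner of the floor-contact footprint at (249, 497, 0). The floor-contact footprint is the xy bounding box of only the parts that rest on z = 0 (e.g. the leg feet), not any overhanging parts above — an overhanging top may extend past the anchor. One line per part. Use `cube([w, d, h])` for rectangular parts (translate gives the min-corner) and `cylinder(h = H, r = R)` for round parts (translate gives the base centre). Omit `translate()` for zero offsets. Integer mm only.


translate([183, 431, 0]) cylinder(h = 18, r = 66);


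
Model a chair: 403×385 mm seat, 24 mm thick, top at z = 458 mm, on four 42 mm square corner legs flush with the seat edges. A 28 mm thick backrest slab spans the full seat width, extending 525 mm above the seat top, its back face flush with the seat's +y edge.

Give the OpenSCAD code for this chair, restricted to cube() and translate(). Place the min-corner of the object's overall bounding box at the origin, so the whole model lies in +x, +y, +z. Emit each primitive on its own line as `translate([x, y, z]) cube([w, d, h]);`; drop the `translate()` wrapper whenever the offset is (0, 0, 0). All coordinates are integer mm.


// leg_h = 458 - 24 = 434
translate([0, 0, 434]) cube([403, 385, 24]);
cube([42, 42, 434]);
translate([361, 0, 0]) cube([42, 42, 434]);
translate([0, 343, 0]) cube([42, 42, 434]);
translate([361, 343, 0]) cube([42, 42, 434]);
translate([0, 357, 458]) cube([403, 28, 525]);


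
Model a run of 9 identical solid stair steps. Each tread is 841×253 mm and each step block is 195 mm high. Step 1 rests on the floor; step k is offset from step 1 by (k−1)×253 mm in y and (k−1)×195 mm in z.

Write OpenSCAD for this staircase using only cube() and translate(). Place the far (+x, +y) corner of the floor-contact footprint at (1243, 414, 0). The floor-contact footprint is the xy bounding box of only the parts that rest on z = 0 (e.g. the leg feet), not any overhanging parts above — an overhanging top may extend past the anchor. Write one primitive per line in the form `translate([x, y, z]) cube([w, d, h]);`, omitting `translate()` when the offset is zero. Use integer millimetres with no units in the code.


translate([402, 161, 0]) cube([841, 253, 195]);
translate([402, 414, 195]) cube([841, 253, 195]);
translate([402, 667, 390]) cube([841, 253, 195]);
translate([402, 920, 585]) cube([841, 253, 195]);
translate([402, 1173, 780]) cube([841, 253, 195]);
translate([402, 1426, 975]) cube([841, 253, 195]);
translate([402, 1679, 1170]) cube([841, 253, 195]);
translate([402, 1932, 1365]) cube([841, 253, 195]);
translate([402, 2185, 1560]) cube([841, 253, 195]);


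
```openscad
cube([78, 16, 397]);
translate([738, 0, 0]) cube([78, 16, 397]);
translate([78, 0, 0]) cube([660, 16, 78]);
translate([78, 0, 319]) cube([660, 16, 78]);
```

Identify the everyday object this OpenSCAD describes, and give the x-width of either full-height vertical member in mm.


A picture frame. The border width is 78 mm.

Four thin pieces enclosing a rectangular opening — a picture frame. The two full-height stiles are 397 mm tall; the top rail sits at z = 319 and is 78 mm tall, so the border above the opening is 397 − 319 = 78 mm, matching the stile x-width.


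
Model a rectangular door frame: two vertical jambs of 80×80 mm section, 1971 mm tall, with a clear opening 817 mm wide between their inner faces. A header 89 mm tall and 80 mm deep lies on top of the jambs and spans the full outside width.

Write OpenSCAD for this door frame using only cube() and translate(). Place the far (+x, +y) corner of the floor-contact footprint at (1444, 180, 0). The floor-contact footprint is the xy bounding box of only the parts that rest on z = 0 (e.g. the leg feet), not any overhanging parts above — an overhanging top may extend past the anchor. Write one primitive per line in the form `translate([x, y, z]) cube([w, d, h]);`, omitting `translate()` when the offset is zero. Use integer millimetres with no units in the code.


translate([467, 100, 0]) cube([80, 80, 1971]);
translate([1364, 100, 0]) cube([80, 80, 1971]);
translate([467, 100, 1971]) cube([977, 80, 89]);


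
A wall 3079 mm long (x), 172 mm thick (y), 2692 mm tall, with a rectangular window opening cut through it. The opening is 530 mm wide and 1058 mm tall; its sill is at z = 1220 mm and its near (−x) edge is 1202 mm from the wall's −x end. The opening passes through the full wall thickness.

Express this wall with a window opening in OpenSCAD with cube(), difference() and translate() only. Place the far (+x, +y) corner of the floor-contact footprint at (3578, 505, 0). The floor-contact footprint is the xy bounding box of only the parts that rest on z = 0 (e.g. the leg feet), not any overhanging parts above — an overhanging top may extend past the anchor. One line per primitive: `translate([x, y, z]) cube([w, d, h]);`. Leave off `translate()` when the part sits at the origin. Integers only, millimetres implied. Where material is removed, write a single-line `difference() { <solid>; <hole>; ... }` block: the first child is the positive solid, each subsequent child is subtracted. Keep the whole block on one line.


difference() { translate([499, 333, 0]) cube([3079, 172, 2692]); translate([1701, 333, 1220]) cube([530, 172, 1058]); }


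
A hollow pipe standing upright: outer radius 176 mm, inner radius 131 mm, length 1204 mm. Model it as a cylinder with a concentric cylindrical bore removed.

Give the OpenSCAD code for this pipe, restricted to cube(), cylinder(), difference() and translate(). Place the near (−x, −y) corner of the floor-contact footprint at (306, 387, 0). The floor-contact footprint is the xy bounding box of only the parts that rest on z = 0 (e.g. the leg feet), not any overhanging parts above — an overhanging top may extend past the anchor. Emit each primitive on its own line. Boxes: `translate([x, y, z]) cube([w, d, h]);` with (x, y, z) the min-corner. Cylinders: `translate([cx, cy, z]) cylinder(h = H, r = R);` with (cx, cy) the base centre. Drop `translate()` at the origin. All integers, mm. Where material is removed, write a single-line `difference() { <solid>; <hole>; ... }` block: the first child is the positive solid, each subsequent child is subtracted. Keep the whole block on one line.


difference() { translate([482, 563, 0]) cylinder(h = 1204, r = 176); translate([482, 563, 0]) cylinder(h = 1204, r = 131); }


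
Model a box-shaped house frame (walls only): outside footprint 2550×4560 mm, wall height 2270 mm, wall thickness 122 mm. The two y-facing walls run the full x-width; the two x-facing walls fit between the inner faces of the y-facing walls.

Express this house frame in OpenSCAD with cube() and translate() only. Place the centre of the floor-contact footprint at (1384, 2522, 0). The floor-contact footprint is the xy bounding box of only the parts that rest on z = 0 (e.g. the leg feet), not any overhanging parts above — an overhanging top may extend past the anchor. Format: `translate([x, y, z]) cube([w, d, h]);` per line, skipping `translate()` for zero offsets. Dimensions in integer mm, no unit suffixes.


translate([109, 242, 0]) cube([2550, 122, 2270]);
translate([109, 4680, 0]) cube([2550, 122, 2270]);
translate([109, 364, 0]) cube([122, 4316, 2270]);
translate([2537, 364, 0]) cube([122, 4316, 2270]);


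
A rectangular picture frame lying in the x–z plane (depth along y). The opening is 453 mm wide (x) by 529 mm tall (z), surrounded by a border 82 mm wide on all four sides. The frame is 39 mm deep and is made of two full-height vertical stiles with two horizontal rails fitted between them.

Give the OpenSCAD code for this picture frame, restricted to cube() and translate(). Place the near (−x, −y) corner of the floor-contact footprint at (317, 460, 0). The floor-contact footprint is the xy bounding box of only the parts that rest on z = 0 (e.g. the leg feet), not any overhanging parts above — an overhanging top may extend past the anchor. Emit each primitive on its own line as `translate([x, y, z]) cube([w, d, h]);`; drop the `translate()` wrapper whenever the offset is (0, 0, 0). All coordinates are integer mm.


translate([317, 460, 0]) cube([82, 39, 693]);
translate([852, 460, 0]) cube([82, 39, 693]);
translate([399, 460, 0]) cube([453, 39, 82]);
translate([399, 460, 611]) cube([453, 39, 82]);


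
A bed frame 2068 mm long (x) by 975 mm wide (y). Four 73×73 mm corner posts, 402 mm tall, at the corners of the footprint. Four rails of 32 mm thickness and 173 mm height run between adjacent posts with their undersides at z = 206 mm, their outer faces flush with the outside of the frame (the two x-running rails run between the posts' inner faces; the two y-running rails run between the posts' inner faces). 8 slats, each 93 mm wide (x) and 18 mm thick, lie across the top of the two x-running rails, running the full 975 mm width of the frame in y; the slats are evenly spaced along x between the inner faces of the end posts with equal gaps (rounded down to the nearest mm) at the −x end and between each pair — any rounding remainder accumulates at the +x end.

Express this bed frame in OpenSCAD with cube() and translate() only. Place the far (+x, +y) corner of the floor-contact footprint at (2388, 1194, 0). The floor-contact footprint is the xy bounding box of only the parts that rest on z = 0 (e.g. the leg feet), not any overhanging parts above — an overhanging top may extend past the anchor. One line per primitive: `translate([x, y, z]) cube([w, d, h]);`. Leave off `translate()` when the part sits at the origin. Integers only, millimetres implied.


translate([320, 219, 0]) cube([73, 73, 402]);
translate([320, 1121, 0]) cube([73, 73, 402]);
translate([2315, 219, 0]) cube([73, 73, 402]);
translate([2315, 1121, 0]) cube([73, 73, 402]);
translate([393, 219, 206]) cube([1922, 32, 173]);
translate([393, 1162, 206]) cube([1922, 32, 173]);
translate([320, 292, 206]) cube([32, 829, 173]);
translate([2356, 292, 206]) cube([32, 829, 173]);
translate([523, 219, 379]) cube([93, 975, 18]);
translate([746, 219, 379]) cube([93, 975, 18]);
translate([969, 219, 379]) cube([93, 975, 18]);
translate([1192, 219, 379]) cube([93, 975, 18]);
translate([1415, 219, 379]) cube([93, 975, 18]);
translate([1638, 219, 379]) cube([93, 975, 18]);
translate([1861, 219, 379]) cube([93, 975, 18]);
translate([2084, 219, 379]) cube([93, 975, 18]);


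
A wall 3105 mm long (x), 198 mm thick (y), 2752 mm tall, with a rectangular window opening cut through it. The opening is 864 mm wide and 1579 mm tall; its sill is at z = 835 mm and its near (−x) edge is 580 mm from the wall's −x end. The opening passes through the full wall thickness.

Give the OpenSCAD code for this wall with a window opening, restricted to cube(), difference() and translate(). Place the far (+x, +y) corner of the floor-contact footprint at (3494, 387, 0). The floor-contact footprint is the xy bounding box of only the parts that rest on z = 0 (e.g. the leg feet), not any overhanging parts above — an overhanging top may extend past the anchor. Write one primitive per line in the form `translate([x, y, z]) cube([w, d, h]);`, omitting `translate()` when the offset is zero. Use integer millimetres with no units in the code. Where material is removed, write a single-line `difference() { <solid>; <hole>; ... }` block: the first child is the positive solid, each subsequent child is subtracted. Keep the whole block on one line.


difference() { translate([389, 189, 0]) cube([3105, 198, 2752]); translate([969, 189, 835]) cube([864, 198, 1579]); }


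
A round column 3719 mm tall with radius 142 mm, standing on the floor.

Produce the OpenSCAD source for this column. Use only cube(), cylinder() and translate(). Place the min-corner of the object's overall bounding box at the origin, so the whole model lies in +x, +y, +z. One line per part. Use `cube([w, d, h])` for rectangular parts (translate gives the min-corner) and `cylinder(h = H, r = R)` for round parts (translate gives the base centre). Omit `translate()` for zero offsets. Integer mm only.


translate([142, 142, 0]) cylinder(h = 3719, r = 142);


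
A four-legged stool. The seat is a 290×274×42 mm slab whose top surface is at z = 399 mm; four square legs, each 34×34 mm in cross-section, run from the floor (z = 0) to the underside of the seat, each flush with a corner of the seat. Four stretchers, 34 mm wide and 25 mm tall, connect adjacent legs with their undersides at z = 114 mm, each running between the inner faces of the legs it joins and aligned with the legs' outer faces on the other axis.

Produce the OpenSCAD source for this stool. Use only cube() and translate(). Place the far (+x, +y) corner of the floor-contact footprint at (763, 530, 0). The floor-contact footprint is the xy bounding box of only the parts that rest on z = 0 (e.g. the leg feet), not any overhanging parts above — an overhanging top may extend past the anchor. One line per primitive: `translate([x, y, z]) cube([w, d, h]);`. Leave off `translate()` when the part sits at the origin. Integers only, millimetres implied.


translate([473, 256, 357]) cube([290, 274, 42]);
translate([473, 256, 0]) cube([34, 34, 357]);
translate([729, 256, 0]) cube([34, 34, 357]);
translate([473, 496, 0]) cube([34, 34, 357]);
translate([729, 496, 0]) cube([34, 34, 357]);
translate([507, 256, 114]) cube([222, 34, 25]);
translate([507, 496, 114]) cube([222, 34, 25]);
translate([473, 290, 114]) cube([34, 206, 25]);
translate([729, 290, 114]) cube([34, 206, 25]);


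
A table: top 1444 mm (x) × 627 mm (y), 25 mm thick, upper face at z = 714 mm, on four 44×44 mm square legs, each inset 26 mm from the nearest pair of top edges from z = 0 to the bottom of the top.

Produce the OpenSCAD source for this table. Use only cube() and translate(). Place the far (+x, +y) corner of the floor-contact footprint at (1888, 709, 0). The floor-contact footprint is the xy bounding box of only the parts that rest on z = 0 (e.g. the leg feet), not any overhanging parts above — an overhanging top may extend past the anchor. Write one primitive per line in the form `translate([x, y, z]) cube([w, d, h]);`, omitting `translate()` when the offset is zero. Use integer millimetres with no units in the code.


translate([470, 108, 689]) cube([1444, 627, 25]);
translate([496, 134, 0]) cube([44, 44, 689]);
translate([1844, 134, 0]) cube([44, 44, 689]);
translate([496, 665, 0]) cube([44, 44, 689]);
translate([1844, 665, 0]) cube([44, 44, 689]);


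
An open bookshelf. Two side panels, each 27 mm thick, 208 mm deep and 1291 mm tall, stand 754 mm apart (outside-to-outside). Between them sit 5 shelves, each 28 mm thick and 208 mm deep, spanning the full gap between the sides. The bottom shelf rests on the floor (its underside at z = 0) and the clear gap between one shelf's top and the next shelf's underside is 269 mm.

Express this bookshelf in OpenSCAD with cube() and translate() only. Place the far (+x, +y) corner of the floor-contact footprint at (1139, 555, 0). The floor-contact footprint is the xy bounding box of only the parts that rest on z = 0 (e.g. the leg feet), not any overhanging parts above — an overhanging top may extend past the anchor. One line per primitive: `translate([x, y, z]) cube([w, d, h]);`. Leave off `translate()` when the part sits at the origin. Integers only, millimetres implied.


translate([385, 347, 0]) cube([27, 208, 1291]);
translate([1112, 347, 0]) cube([27, 208, 1291]);
translate([412, 347, 0]) cube([700, 208, 28]);
translate([412, 347, 297]) cube([700, 208, 28]);
translate([412, 347, 594]) cube([700, 208, 28]);
translate([412, 347, 891]) cube([700, 208, 28]);
translate([412, 347, 1188]) cube([700, 208, 28]);


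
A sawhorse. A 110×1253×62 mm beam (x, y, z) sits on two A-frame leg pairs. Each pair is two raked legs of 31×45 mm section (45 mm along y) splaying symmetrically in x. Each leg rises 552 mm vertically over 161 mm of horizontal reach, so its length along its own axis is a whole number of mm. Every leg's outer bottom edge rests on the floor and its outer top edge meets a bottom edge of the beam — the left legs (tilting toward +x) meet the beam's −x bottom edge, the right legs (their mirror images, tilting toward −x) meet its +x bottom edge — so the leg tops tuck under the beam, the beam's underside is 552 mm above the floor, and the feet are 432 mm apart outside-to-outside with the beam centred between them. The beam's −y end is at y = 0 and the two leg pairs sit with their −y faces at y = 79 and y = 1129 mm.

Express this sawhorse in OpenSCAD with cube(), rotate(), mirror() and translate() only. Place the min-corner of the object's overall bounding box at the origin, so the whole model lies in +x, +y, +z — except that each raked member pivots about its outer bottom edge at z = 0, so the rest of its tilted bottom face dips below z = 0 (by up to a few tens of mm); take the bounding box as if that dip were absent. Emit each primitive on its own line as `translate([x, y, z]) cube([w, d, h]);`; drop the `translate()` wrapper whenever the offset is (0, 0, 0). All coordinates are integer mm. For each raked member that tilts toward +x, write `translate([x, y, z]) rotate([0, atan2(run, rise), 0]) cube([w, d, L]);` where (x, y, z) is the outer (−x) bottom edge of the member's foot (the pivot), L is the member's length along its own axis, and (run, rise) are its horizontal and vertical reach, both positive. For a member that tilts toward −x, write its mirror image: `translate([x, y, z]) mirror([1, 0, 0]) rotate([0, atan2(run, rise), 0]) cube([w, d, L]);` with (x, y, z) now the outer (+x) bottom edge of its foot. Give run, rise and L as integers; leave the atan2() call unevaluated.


translate([161, 0, 552]) cube([110, 1253, 62]);
translate([0, 79, 0]) rotate([0, atan2(161, 552), 0]) cube([31, 45, 575]);
translate([432, 79, 0]) mirror([1, 0, 0]) rotate([0, atan2(161, 552), 0]) cube([31, 45, 575]);
translate([0, 1129, 0]) rotate([0, atan2(161, 552), 0]) cube([31, 45, 575]);
translate([432, 1129, 0]) mirror([1, 0, 0]) rotate([0, atan2(161, 552), 0]) cube([31, 45, 575]);


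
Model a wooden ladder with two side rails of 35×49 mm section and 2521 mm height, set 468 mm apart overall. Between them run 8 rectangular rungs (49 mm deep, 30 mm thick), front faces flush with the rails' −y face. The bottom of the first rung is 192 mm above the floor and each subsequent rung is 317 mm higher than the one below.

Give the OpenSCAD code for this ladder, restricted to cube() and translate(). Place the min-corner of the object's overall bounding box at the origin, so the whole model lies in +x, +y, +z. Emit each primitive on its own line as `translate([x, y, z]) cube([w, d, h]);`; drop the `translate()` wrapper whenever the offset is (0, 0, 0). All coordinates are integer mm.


cube([35, 49, 2521]);
translate([433, 0, 0]) cube([35, 49, 2521]);
translate([35, 0, 192]) cube([398, 49, 30]);
translate([35, 0, 509]) cube([398, 49, 30]);
translate([35, 0, 826]) cube([398, 49, 30]);
translate([35, 0, 1143]) cube([398, 49, 30]);
translate([35, 0, 1460]) cube([398, 49, 30]);
translate([35, 0, 1777]) cube([398, 49, 30]);
translate([35, 0, 2094]) cube([398, 49, 30]);
translate([35, 0, 2411]) cube([398, 49, 30]);


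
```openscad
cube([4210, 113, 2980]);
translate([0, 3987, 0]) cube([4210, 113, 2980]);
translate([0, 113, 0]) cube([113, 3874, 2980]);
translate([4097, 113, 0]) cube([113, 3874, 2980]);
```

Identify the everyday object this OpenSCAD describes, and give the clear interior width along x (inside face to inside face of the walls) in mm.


A house (or room) frame. The interior width is 3984 mm.

Four 2980 mm walls enclosing a rectangle with no floor or roof — a room or house frame. Outside width is 4210 mm and wall thickness is 113 mm, so the interior width is 4210 − 2 × 113 = 3984 mm.


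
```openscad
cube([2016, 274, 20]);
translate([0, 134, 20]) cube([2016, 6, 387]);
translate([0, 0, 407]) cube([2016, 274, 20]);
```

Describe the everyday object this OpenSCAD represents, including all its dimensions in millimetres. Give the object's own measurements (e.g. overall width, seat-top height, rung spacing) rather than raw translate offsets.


An I-beam lying along x, 2016 mm long. Overall section height 427 mm. Two flanges 274 mm wide (y) and 20 mm thick, one on the floor and one at the top; a web 6 mm thick runs between them, centred on the flange width.


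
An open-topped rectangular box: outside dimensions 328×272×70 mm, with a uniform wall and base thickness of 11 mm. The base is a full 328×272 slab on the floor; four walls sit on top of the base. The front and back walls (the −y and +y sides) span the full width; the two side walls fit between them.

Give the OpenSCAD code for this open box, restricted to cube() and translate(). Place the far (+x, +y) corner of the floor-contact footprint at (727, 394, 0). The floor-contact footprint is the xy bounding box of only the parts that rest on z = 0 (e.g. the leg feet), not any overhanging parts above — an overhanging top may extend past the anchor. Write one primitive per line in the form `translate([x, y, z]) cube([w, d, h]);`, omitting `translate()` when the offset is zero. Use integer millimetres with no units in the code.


translate([399, 122, 0]) cube([328, 272, 11]);
translate([399, 122, 11]) cube([328, 11, 59]);
translate([399, 383, 11]) cube([328, 11, 59]);
translate([399, 133, 11]) cube([11, 250, 59]);
translate([716, 133, 11]) cube([11, 250, 59]);


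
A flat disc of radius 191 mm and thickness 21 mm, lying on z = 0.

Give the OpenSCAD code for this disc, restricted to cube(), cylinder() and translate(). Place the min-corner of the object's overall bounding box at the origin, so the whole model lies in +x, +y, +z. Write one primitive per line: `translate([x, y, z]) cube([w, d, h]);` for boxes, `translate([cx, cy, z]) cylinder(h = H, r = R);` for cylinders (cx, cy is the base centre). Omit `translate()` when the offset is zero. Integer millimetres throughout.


translate([191, 191, 0]) cylinder(h = 21, r = 191);


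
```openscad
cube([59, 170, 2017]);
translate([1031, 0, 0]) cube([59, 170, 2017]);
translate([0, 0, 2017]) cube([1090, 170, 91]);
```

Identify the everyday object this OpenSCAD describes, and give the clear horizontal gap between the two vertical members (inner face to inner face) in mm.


A door frame. The clear opening width is 972 mm.

Two 2017 mm tall posts with a header on top — a door frame. The left jamb is 59 mm wide at x = 0; the right jamb starts at x = 1031. The clear opening is 1031 − 59 = 972 mm.


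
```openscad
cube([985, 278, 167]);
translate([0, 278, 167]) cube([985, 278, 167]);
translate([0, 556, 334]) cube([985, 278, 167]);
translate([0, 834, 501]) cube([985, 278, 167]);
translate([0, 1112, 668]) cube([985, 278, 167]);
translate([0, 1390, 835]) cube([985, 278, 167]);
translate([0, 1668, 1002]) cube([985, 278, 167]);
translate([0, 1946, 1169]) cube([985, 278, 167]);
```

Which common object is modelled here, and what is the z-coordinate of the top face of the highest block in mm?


A staircase. The total rise is 1336 mm.

8 identical blocks, each offset up and back from the previous — a staircase. Each step is 167 mm tall and there are 8 of them, so the total rise is 8 × 167 = 1336 mm.


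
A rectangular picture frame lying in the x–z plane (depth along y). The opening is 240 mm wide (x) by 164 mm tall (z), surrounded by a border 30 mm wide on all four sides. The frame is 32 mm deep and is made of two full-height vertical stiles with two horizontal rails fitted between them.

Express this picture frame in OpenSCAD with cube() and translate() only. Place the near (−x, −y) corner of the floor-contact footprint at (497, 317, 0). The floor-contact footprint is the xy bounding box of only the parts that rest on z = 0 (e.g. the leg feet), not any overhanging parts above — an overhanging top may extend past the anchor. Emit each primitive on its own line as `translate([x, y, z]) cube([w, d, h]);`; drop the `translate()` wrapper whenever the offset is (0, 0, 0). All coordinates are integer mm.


translate([497, 317, 0]) cube([30, 32, 224]);
translate([767, 317, 0]) cube([30, 32, 224]);
translate([527, 317, 0]) cube([240, 32, 30]);
translate([527, 317, 194]) cube([240, 32, 30]);


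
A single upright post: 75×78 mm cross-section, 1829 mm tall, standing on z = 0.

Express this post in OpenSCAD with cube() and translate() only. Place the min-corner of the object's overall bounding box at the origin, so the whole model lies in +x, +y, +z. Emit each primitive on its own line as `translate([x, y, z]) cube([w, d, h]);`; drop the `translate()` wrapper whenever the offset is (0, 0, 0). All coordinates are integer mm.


cube([75, 78, 1829]);


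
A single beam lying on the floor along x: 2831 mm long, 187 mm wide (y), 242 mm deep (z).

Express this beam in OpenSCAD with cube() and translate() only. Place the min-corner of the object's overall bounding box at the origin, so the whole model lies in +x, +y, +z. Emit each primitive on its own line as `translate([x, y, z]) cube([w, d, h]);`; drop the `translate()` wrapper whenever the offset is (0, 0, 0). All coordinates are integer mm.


cube([2831, 187, 242]);


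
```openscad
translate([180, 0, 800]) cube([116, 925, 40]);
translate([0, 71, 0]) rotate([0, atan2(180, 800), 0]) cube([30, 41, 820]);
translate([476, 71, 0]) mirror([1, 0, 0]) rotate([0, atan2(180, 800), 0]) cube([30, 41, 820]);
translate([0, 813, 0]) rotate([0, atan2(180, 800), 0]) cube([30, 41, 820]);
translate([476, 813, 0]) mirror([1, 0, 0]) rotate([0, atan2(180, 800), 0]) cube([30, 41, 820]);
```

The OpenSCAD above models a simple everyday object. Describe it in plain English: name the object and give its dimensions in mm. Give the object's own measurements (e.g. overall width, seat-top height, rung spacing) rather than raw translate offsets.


A sawhorse. A 116×925×40 mm beam (x, y, z) sits on two A-frame leg pairs. Each pair is two raked legs of 30×41 mm section (41 mm along y) splaying symmetrically in x. Each leg rises 800 mm vertically over 180 mm of horizontal reach and is 820 mm long along its own axis. Every leg's outer bottom edge rests on the floor and its outer top edge meets a bottom edge of the beam — the left legs (tilting toward +x) meet the beam's −x bottom edge, the right legs (their mirror images, tilting toward −x) meet its +x bottom edge — so the leg tops tuck under the beam, the beam's underside is 800 mm above the floor, and the feet are 476 mm apart outside-to-outside with the beam centred between them. The two leg pairs are set in 71 mm from either end of the beam.


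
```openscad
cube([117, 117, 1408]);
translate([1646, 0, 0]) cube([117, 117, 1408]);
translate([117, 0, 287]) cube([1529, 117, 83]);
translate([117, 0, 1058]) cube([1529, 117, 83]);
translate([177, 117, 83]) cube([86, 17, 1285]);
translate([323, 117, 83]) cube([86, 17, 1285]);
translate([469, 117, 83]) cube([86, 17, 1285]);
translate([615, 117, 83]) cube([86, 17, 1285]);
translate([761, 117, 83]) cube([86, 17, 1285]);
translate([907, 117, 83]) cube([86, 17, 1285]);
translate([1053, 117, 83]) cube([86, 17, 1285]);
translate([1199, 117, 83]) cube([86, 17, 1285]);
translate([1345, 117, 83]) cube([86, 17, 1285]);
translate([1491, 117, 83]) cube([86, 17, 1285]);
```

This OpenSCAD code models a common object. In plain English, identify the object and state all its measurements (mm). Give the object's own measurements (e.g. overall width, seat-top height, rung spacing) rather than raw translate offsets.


A fence section. Two 117×117 mm posts, 1408 mm tall, stand on the floor with a clear span of 1529 mm between their inner faces. Two horizontal rails of 117×83 mm section span the gap between the posts with their undersides at z = 287 mm and z = 1058 mm, flush with the posts' −y face. 10 pickets, each 86 mm wide, 17 mm thick and 1285 mm tall, are fixed to the +y face of the rails with their bottoms at z = 83 mm, spaced across the span with a 60 mm gap after the −x post and between neighbouring pickets, with 69 mm left before the +x post.


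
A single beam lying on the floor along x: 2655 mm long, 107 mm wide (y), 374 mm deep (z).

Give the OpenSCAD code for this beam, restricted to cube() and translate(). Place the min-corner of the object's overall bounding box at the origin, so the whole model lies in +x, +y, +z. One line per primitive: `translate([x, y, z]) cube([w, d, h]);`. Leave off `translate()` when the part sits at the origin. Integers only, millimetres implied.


cube([2655, 107, 374]);


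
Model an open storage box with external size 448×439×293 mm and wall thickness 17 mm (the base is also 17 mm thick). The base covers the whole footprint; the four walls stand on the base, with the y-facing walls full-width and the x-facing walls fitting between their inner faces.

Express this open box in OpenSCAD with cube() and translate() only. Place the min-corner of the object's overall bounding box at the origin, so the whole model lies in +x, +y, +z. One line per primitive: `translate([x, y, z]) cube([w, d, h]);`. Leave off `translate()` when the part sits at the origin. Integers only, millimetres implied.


cube([448, 439, 17]);
translate([0, 0, 17]) cube([448, 17, 276]);
translate([0, 422, 17]) cube([448, 17, 276]);
translate([0, 17, 17]) cube([17, 405, 276]);
translate([431, 17, 17]) cube([17, 405, 276]);
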